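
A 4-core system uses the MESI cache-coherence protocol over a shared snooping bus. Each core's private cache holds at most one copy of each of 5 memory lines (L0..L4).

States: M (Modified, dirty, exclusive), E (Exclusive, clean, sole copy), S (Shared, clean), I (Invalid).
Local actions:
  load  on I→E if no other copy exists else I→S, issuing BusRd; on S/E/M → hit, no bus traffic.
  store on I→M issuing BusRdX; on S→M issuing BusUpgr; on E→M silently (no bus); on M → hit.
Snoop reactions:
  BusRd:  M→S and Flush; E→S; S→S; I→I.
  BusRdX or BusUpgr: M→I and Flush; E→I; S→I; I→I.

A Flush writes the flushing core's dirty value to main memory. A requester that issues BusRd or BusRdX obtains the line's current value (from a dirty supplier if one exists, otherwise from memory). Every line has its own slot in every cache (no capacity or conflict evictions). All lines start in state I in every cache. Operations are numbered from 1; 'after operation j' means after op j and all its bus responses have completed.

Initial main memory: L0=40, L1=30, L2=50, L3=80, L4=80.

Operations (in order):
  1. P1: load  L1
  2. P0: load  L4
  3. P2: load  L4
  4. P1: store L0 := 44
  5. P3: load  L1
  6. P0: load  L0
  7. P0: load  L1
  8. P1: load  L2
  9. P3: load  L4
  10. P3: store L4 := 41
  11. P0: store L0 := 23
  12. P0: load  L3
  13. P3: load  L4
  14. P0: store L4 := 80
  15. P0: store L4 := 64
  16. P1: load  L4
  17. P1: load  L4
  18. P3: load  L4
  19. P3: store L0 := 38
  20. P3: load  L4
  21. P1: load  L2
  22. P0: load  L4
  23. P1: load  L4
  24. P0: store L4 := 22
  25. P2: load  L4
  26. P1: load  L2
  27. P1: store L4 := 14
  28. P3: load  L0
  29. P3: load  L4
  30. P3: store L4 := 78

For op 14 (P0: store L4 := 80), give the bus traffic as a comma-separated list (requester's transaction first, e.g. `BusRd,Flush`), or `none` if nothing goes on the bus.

bus = BusRdX,Flush

1. P1: load  L1  bus=[BusRd]  L1: P0=I P1=E P2=I P3=I  mem[L1]=30
2. P0: load  L4  bus=[BusRd]  L4: P0=E P1=I P2=I P3=I  mem[L4]=80
3. P2: load  L4  bus=[BusRd]  L4: P0=S P1=I P2=S P3=I  mem[L4]=80
4. P1: store L0 := 44  bus=[BusRdX]  L0: P0=I P1=M P2=I P3=I  mem[L0]=40
5. P3: load  L1  bus=[BusRd]  L1: P0=I P1=S P2=I P3=S  mem[L1]=30
6. P0: load  L0  bus=[BusRd,Flush]  L0: P0=S P1=S P2=I P3=I  mem[L0]=44
7. P0: load  L1  bus=[BusRd]  L1: P0=S P1=S P2=I P3=S  mem[L1]=30
8. P1: load  L2  bus=[BusRd]  L2: P0=I P1=E P2=I P3=I  mem[L2]=50
9. P3: load  L4  bus=[BusRd]  L4: P0=S P1=I P2=S P3=S  mem[L4]=80
10. P3: store L4 := 41  bus=[BusUpgr]  L4: P0=I P1=I P2=I P3=M  mem[L4]=80
11. P0: store L0 := 23  bus=[BusUpgr]  L0: P0=M P1=I P2=I P3=I  mem[L0]=44
12. P0: load  L3  bus=[BusRd]  L3: P0=E P1=I P2=I P3=I  mem[L3]=80
13. P3: load  L4  bus=[-]  L4: P0=I P1=I P2=I P3=M  mem[L4]=80
14. P0: store L4 := 80  bus=[BusRdX,Flush]  L4: P0=M P1=I P2=I P3=I  mem[L4]=41
15. P0: store L4 := 64  bus=[-]  L4: P0=M P1=I P2=I P3=I  mem[L4]=41
16. P1: load  L4  bus=[BusRd,Flush]  L4: P0=S P1=S P2=I P3=I  mem[L4]=64
17. P1: load  L4  bus=[-]  L4: P0=S P1=S P2=I P3=I  mem[L4]=64
18. P3: load  L4  bus=[BusRd]  L4: P0=S P1=S P2=I P3=S  mem[L4]=64
19. P3: store L0 := 38  bus=[BusRdX,Flush]  L0: P0=I P1=I P2=I P3=M  mem[L0]=23
20. P3: load  L4  bus=[-]  L4: P0=S P1=S P2=I P3=S  mem[L4]=64
21. P1: load  L2  bus=[-]  L2: P0=I P1=E P2=I P3=I  mem[L2]=50
22. P0: load  L4  bus=[-]  L4: P0=S P1=S P2=I P3=S  mem[L4]=64
23. P1: load  L4  bus=[-]  L4: P0=S P1=S P2=I P3=S  mem[L4]=64
24. P0: store L4 := 22  bus=[BusUpgr]  L4: P0=M P1=I P2=I P3=I  mem[L4]=64
25. P2: load  L4  bus=[BusRd,Flush]  L4: P0=S P1=I P2=S P3=I  mem[L4]=22
26. P1: load  L2  bus=[-]  L2: P0=I P1=E P2=I P3=I  mem[L2]=50
27. P1: store L4 := 14  bus=[BusRdX]  L4: P0=I P1=M P2=I P3=I  mem[L4]=22
28. P3: load  L0  bus=[-]  L0: P0=I P1=I P2=I P3=M  mem[L0]=23
29. P3: load  L4  bus=[BusRd,Flush]  L4: P0=I P1=S P2=I P3=S  mem[L4]=14
30. P3: store L4 := 78  bus=[BusUpgr]  L4: P0=I P1=I P2=I P3=M  mem[L4]=14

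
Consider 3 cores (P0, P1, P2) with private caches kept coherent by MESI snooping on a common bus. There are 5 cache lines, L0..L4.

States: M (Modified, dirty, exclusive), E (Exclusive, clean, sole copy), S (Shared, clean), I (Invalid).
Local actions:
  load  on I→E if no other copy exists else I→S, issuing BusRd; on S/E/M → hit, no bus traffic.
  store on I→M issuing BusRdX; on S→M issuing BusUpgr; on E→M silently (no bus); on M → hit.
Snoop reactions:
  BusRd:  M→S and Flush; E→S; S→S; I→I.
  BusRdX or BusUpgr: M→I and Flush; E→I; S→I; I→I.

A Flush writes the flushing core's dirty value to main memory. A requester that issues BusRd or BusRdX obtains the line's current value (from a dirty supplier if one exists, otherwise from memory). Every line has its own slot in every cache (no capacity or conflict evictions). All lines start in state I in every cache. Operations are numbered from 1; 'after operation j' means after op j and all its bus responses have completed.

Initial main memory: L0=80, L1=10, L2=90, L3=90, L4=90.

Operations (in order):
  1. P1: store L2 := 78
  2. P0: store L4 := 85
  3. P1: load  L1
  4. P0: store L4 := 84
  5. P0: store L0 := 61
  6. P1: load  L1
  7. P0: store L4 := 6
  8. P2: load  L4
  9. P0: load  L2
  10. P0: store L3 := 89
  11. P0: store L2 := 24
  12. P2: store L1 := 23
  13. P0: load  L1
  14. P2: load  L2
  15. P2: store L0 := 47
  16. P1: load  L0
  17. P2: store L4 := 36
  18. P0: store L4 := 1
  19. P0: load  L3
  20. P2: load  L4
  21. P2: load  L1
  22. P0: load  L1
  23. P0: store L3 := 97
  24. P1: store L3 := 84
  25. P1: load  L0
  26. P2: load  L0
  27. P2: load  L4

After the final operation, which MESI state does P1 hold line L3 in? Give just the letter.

  op1 P1: store L2 := 78 → I/M/I on L2; bus BusRdX; mem=90
  op2 P0: store L4 := 85 → M/I/I on L4; bus BusRdX; mem=90
  op3 P1: load  L1 → I/E/I on L1; bus BusRd; mem=10
  op4 P0: store L4 := 84 → M/I/I on L4; bus (none); mem=90
  op5 P0: store L0 := 61 → M/I/I on L0; bus BusRdX; mem=80
  op6 P1: load  L1 → I/E/I on L1; bus (none); mem=10
  op7 P0: store L4 := 6 → M/I/I on L4; bus (none); mem=90
  op8 P2: load  L4 → S/I/S on L4; bus BusRd Flush; mem=6
  op9 P0: load  L2 → S/S/I on L2; bus BusRd Flush; mem=78
  op10 P0: store L3 := 89 → M/I/I on L3; bus BusRdX; mem=90
  op11 P0: store L2 := 24 → M/I/I on L2; bus BusUpgr; mem=78
  op12 P2: store L1 := 23 → I/I/M on L1; bus BusRdX; mem=10
  op13 P0: load  L1 → S/I/S on L1; bus BusRd Flush; mem=23
  op14 P2: load  L2 → S/I/S on L2; bus BusRd Flush; mem=24
  op15 P2: store L0 := 47 → I/I/M on L0; bus BusRdX Flush; mem=61
  op16 P1: load  L0 → I/S/S on L0; bus BusRd Flush; mem=47
  op17 P2: store L4 := 36 → I/I/M on L4; bus BusUpgr; mem=6
  op18 P0: store L4 := 1 → M/I/I on L4; bus BusRdX Flush; mem=36
  op19 P0: load  L3 → M/I/I on L3; bus (none); mem=90
  op20 P2: load  L4 → S/I/S on L4; bus BusRd Flush; mem=1
  op21 P2: load  L1 → S/I/S on L1; bus (none); mem=23
  op22 P0: load  L1 → S/I/S on L1; bus (none); mem=23
  op23 P0: store L3 := 97 → M/I/I on L3; bus (none); mem=90
  op24 P1: store L3 := 84 → I/M/I on L3; bus BusRdX Flush; mem=97
  op25 P1: load  L0 → I/S/S on L0; bus (none); mem=47
  op26 P2: load  L0 → I/S/S on L0; bus (none); mem=47
  op27 P2: load  L4 → S/I/S on L4; bus (none); mem=1

state = M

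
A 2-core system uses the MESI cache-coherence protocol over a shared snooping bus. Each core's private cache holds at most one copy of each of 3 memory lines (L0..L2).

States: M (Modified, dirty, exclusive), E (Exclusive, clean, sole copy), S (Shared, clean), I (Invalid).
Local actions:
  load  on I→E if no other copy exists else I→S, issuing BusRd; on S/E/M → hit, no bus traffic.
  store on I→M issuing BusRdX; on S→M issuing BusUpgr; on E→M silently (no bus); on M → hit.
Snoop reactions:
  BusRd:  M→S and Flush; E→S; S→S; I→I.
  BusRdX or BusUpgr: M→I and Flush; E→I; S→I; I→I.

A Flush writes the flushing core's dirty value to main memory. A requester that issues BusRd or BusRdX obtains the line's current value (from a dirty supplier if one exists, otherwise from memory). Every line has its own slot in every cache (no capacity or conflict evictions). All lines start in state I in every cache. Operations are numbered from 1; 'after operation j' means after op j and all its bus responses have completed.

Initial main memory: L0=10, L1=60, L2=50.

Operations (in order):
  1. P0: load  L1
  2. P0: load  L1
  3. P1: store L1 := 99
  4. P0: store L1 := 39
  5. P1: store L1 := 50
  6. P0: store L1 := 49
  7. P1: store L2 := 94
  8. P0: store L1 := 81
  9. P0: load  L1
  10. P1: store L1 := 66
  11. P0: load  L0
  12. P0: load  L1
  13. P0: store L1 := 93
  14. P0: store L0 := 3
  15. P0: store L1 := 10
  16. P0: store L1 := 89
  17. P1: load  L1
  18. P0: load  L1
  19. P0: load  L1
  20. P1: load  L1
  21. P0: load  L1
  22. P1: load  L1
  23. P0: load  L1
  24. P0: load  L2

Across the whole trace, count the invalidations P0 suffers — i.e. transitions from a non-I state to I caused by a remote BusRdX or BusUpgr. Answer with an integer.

step 1: P0: load  L1  ⟶  EI  (L1)  txn=BusRd  M[L1]=60
step 2: P0: load  L1  ⟶  EI  (L1)  txn=∅  M[L1]=60
step 3: P1: store L1 := 99  ⟶  IM  (L1)  txn=BusRdX  M[L1]=60
step 4: P0: store L1 := 39  ⟶  MI  (L1)  txn=BusRdX+Flush  M[L1]=99
step 5: P1: store L1 := 50  ⟶  IM  (L1)  txn=BusRdX+Flush  M[L1]=39
step 6: P0: store L1 := 49  ⟶  MI  (L1)  txn=BusRdX+Flush  M[L1]=50
step 7: P1: store L2 := 94  ⟶  IM  (L2)  txn=BusRdX  M[L2]=50
step 8: P0: store L1 := 81  ⟶  MI  (L1)  txn=∅  M[L1]=50
step 9: P0: load  L1  ⟶  MI  (L1)  txn=∅  M[L1]=50
step 10: P1: store L1 := 66  ⟶  IM  (L1)  txn=BusRdX+Flush  M[L1]=81
step 11: P0: load  L0  ⟶  EI  (L0)  txn=BusRd  M[L0]=10
step 12: P0: load  L1  ⟶  SS  (L1)  txn=BusRd+Flush  M[L1]=66
step 13: P0: store L1 := 93  ⟶  MI  (L1)  txn=BusUpgr  M[L1]=66
step 14: P0: store L0 := 3  ⟶  MI  (L0)  txn=∅  M[L0]=10
step 15: P0: store L1 := 10  ⟶  MI  (L1)  txn=∅  M[L1]=66
step 16: P0: store L1 := 89  ⟶  MI  (L1)  txn=∅  M[L1]=66
step 17: P1: load  L1  ⟶  SS  (L1)  txn=BusRd+Flush  M[L1]=89
step 18: P0: load  L1  ⟶  SS  (L1)  txn=∅  M[L1]=89
step 19: P0: load  L1  ⟶  SS  (L1)  txn=∅  M[L1]=89
step 20: P1: load  L1  ⟶  SS  (L1)  txn=∅  M[L1]=89
step 21: P0: load  L1  ⟶  SS  (L1)  txn=∅  M[L1]=89
step 22: P1: load  L1  ⟶  SS  (L1)  txn=∅  M[L1]=89
step 23: P0: load  L1  ⟶  SS  (L1)  txn=∅  M[L1]=89
step 24: P0: load  L2  ⟶  SS  (L2)  txn=BusRd+Flush  M[L2]=94

invalidations = 3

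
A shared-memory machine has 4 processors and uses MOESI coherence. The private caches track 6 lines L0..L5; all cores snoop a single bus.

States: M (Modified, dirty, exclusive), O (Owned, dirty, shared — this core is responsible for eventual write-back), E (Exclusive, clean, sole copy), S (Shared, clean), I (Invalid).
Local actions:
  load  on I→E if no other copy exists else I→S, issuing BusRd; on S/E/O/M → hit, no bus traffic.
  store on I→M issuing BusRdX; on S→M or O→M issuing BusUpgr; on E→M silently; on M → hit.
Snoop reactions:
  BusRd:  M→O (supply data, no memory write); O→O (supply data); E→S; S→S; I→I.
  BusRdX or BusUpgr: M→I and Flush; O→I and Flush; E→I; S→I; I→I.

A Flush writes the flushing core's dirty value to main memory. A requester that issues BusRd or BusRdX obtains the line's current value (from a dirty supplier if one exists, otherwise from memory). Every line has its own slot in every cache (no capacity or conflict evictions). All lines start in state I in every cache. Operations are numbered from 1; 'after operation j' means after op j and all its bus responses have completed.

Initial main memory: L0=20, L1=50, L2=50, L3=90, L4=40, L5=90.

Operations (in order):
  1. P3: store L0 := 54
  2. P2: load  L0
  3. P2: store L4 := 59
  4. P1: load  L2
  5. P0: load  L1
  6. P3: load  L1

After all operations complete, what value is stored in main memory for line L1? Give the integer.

step 1: P3: store L0 := 54  ⟶  IIIM  (L0)  txn=BusRdX  M[L0]=20
step 2: P2: load  L0  ⟶  IISO  (L0)  txn=BusRd  M[L0]=20
step 3: P2: store L4 := 59  ⟶  IIMI  (L4)  txn=BusRdX  M[L4]=40
step 4: P1: load  L2  ⟶  IEII  (L2)  txn=BusRd  M[L2]=50
step 5: P0: load  L1  ⟶  EIII  (L1)  txn=BusRd  M[L1]=50
step 6: P3: load  L1  ⟶  SIIS  (L1)  txn=BusRd  M[L1]=50

memory[L1] = 50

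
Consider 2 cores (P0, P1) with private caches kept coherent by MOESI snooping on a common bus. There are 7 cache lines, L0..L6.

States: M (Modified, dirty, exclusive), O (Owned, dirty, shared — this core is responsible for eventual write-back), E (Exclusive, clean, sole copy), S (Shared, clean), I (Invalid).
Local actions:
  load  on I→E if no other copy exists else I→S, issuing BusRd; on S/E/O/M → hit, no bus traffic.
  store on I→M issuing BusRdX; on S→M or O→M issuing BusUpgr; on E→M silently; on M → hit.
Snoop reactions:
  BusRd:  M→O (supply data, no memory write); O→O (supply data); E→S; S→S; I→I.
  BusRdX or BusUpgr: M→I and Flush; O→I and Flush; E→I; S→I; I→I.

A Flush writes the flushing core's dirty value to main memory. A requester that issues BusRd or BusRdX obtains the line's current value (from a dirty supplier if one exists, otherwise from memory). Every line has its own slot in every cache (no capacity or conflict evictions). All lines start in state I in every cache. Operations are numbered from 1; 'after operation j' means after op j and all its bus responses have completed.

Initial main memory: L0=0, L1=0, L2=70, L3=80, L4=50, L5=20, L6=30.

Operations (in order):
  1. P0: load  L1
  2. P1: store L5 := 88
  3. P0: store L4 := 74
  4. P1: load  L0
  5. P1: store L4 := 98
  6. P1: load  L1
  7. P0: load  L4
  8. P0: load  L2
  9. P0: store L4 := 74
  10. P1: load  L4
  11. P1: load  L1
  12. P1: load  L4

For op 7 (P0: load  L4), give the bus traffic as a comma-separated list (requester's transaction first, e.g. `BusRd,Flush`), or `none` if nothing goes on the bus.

[1] P0: load  L1 | P0:E(0), P1:I | bus: BusRd
[2] P1: store L5 := 88 | P0:I, P1:M(88) | bus: BusRdX
[3] P0: store L4 := 74 | P0:M(74), P1:I | bus: BusRdX
[4] P1: load  L0 | P0:I, P1:E(0) | bus: BusRd
[5] P1: store L4 := 98 | P0:I, P1:M(98) | bus: BusRdX,Flush
[6] P1: load  L1 | P0:S(0), P1:S(0) | bus: BusRd
[7] P0: load  L4 | P0:S(98), P1:O(98) | bus: BusRd
[8] P0: load  L2 | P0:E(70), P1:I | bus: BusRd
[9] P0: store L4 := 74 | P0:M(74), P1:I | bus: BusUpgr,Flush
[10] P1: load  L4 | P0:O(74), P1:S(74) | bus: BusRd
[11] P1: load  L1 | P0:S(0), P1:S(0) | bus: none
[12] P1: load  L4 | P0:O(74), P1:S(74) | bus: none

bus = BusRd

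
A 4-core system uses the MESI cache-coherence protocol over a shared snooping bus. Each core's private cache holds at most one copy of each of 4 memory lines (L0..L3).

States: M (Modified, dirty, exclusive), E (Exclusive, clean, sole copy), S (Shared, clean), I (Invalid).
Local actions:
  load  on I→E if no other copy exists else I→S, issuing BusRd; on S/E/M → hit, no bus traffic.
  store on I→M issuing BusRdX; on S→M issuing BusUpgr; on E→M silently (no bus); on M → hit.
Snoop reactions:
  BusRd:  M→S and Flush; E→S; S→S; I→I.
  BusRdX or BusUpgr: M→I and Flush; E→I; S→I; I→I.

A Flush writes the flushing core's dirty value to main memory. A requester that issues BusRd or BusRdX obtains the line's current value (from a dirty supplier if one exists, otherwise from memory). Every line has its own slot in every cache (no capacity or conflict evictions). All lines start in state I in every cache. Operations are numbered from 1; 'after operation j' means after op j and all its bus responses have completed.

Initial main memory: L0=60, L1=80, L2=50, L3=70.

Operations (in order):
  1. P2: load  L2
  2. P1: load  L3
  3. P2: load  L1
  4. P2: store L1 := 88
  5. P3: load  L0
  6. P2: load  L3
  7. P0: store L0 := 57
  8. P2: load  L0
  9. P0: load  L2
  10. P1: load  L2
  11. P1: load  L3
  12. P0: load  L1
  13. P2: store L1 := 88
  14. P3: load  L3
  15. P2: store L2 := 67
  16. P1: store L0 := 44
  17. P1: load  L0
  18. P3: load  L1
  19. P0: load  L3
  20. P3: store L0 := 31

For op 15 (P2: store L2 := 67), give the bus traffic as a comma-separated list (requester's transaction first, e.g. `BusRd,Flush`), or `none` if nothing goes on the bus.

bus = BusUpgr

1. P2: load  L2  bus=[BusRd]  L2: P0=I P1=I P2=E P3=I  mem[L2]=50
2. P1: load  L3  bus=[BusRd]  L3: P0=I P1=E P2=I P3=I  mem[L3]=70
3. P2: load  L1  bus=[BusRd]  L1: P0=I P1=I P2=E P3=I  mem[L1]=80
4. P2: store L1 := 88  bus=[-]  L1: P0=I P1=I P2=M P3=I  mem[L1]=80
5. P3: load  L0  bus=[BusRd]  L0: P0=I P1=I P2=I P3=E  mem[L0]=60
6. P2: load  L3  bus=[BusRd]  L3: P0=I P1=S P2=S P3=I  mem[L3]=70
7. P0: store L0 := 57  bus=[BusRdX]  L0: P0=M P1=I P2=I P3=I  mem[L0]=60
8. P2: load  L0  bus=[BusRd,Flush]  L0: P0=S P1=I P2=S P3=I  mem[L0]=57
9. P0: load  L2  bus=[BusRd]  L2: P0=S P1=I P2=S P3=I  mem[L2]=50
10. P1: load  L2  bus=[BusRd]  L2: P0=S P1=S P2=S P3=I  mem[L2]=50
11. P1: load  L3  bus=[-]  L3: P0=I P1=S P2=S P3=I  mem[L3]=70
12. P0: load  L1  bus=[BusRd,Flush]  L1: P0=S P1=I P2=S P3=I  mem[L1]=88
13. P2: store L1 := 88  bus=[BusUpgr]  L1: P0=I P1=I P2=M P3=I  mem[L1]=88
14. P3: load  L3  bus=[BusRd]  L3: P0=I P1=S P2=S P3=S  mem[L3]=70
15. P2: store L2 := 67  bus=[BusUpgr]  L2: P0=I P1=I P2=M P3=I  mem[L2]=50
16. P1: store L0 := 44  bus=[BusRdX]  L0: P0=I P1=M P2=I P3=I  mem[L0]=57
17. P1: load  L0  bus=[-]  L0: P0=I P1=M P2=I P3=I  mem[L0]=57
18. P3: load  L1  bus=[BusRd,Flush]  L1: P0=I P1=I P2=S P3=S  mem[L1]=88
19. P0: load  L3  bus=[BusRd]  L3: P0=S P1=S P2=S P3=S  mem[L3]=70
20. P3: store L0 := 31  bus=[BusRdX,Flush]  L0: P0=I P1=I P2=I P3=M  mem[L0]=44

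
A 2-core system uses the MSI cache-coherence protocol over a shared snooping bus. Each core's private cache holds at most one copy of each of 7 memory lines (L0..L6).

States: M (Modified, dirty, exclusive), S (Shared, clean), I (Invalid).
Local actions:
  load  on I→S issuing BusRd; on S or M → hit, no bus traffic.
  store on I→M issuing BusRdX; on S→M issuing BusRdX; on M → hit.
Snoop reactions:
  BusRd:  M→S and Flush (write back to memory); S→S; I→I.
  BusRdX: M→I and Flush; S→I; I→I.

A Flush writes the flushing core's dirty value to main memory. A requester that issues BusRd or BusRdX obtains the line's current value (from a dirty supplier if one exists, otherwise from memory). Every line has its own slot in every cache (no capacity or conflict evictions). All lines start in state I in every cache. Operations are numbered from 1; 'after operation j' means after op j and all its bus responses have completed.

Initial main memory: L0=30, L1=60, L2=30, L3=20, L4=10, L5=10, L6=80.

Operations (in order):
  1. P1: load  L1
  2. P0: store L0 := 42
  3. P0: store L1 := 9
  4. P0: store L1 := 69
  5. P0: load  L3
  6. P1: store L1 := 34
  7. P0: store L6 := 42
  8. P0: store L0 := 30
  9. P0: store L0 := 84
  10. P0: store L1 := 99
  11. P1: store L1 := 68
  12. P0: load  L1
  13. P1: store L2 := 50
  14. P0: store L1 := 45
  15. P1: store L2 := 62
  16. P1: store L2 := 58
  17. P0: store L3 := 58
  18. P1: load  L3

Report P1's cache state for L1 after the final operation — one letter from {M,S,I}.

step 1: P1: load  L1  ⟶  IS  (L1)  txn=BusRd  M[L1]=60
step 2: P0: store L0 := 42  ⟶  MI  (L0)  txn=BusRdX  M[L0]=30
step 3: P0: store L1 := 9  ⟶  MI  (L1)  txn=BusRdX  M[L1]=60
step 4: P0: store L1 := 69  ⟶  MI  (L1)  txn=∅  M[L1]=60
step 5: P0: load  L3  ⟶  SI  (L3)  txn=BusRd  M[L3]=20
step 6: P1: store L1 := 34  ⟶  IM  (L1)  txn=BusRdX+Flush  M[L1]=69
step 7: P0: store L6 := 42  ⟶  MI  (L6)  txn=BusRdX  M[L6]=80
step 8: P0: store L0 := 30  ⟶  MI  (L0)  txn=∅  M[L0]=30
step 9: P0: store L0 := 84  ⟶  MI  (L0)  txn=∅  M[L0]=30
step 10: P0: store L1 := 99  ⟶  MI  (L1)  txn=BusRdX+Flush  M[L1]=34
step 11: P1: store L1 := 68  ⟶  IM  (L1)  txn=BusRdX+Flush  M[L1]=99
step 12: P0: load  L1  ⟶  SS  (L1)  txn=BusRd+Flush  M[L1]=68
step 13: P1: store L2 := 50  ⟶  IM  (L2)  txn=BusRdX  M[L2]=30
step 14: P0: store L1 := 45  ⟶  MI  (L1)  txn=BusRdX  M[L1]=68
step 15: P1: store L2 := 62  ⟶  IM  (L2)  txn=∅  M[L2]=30
step 16: P1: store L2 := 58  ⟶  IM  (L2)  txn=∅  M[L2]=30
step 17: P0: store L3 := 58  ⟶  MI  (L3)  txn=BusRdX  M[L3]=20
step 18: P1: load  L3  ⟶  SS  (L3)  txn=BusRd+Flush  M[L3]=58

state = I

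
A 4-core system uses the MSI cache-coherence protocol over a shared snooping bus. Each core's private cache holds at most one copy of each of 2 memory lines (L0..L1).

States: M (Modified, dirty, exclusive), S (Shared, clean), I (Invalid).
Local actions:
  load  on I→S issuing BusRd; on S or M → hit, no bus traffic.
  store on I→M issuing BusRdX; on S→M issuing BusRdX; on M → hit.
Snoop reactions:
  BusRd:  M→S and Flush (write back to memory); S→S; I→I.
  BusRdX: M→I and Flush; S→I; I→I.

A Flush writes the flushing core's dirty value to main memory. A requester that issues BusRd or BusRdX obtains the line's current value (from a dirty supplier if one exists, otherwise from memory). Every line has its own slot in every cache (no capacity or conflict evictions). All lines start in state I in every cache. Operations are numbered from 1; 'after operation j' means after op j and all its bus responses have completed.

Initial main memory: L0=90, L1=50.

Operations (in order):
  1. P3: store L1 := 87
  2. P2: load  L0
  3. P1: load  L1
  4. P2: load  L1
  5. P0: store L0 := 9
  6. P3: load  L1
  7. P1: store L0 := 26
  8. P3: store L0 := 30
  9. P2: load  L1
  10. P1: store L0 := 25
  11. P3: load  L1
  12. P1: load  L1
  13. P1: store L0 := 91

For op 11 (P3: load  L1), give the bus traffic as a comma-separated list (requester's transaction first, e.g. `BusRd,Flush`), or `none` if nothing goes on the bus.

step 1: P3: store L1 := 87  ⟶  IIIM  (L1)  txn=BusRdX  M[L1]=50
step 2: P2: load  L0  ⟶  IISI  (L0)  txn=BusRd  M[L0]=90
step 3: P1: load  L1  ⟶  ISIS  (L1)  txn=BusRd+Flush  M[L1]=87
step 4: P2: load  L1  ⟶  ISSS  (L1)  txn=BusRd  M[L1]=87
step 5: P0: store L0 := 9  ⟶  MIII  (L0)  txn=BusRdX  M[L0]=90
step 6: P3: load  L1  ⟶  ISSS  (L1)  txn=∅  M[L1]=87
step 7: P1: store L0 := 26  ⟶  IMII  (L0)  txn=BusRdX+Flush  M[L0]=9
step 8: P3: store L0 := 30  ⟶  IIIM  (L0)  txn=BusRdX+Flush  M[L0]=26
step 9: P2: load  L1  ⟶  ISSS  (L1)  txn=∅  M[L1]=87
step 10: P1: store L0 := 25  ⟶  IMII  (L0)  txn=BusRdX+Flush  M[L0]=30
step 11: P3: load  L1  ⟶  ISSS  (L1)  txn=∅  M[L1]=87
step 12: P1: load  L1  ⟶  ISSS  (L1)  txn=∅  M[L1]=87
step 13: P1: store L0 := 91  ⟶  IMII  (L0)  txn=∅  M[L0]=30

bus = none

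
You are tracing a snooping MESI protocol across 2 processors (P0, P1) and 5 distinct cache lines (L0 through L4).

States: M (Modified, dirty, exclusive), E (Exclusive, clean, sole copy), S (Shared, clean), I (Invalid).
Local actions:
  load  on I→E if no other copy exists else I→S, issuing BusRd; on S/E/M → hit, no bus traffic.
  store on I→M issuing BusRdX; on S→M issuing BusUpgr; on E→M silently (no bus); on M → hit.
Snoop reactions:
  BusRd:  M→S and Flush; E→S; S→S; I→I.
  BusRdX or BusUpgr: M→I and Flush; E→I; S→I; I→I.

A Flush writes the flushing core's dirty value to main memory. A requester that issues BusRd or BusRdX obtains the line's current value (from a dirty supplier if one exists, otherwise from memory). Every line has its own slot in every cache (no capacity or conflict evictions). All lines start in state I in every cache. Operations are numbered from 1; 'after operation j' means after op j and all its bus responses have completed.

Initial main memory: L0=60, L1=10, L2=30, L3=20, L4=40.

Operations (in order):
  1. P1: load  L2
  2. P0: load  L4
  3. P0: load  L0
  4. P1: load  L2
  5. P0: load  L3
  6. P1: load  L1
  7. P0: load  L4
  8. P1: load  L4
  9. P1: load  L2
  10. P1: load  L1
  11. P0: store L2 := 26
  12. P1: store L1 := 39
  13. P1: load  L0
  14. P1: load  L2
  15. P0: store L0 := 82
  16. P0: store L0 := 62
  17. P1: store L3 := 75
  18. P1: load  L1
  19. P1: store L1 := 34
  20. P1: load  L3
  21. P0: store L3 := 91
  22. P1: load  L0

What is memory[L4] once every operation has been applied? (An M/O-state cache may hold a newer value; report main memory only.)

memory[L4] = 40

step 1: P1: load  L2  ⟶  IE  (L2)  txn=BusRd  M[L2]=30
step 2: P0: load  L4  ⟶  EI  (L4)  txn=BusRd  M[L4]=40
step 3: P0: load  L0  ⟶  EI  (L0)  txn=BusRd  M[L0]=60
step 4: P1: load  L2  ⟶  IE  (L2)  txn=∅  M[L2]=30
step 5: P0: load  L3  ⟶  EI  (L3)  txn=BusRd  M[L3]=20
step 6: P1: load  L1  ⟶  IE  (L1)  txn=BusRd  M[L1]=10
step 7: P0: load  L4  ⟶  EI  (L4)  txn=∅  M[L4]=40
step 8: P1: load  L4  ⟶  SS  (L4)  txn=BusRd  M[L4]=40
step 9: P1: load  L2  ⟶  IE  (L2)  txn=∅  M[L2]=30
step 10: P1: load  L1  ⟶  IE  (L1)  txn=∅  M[L1]=10
step 11: P0: store L2 := 26  ⟶  MI  (L2)  txn=BusRdX  M[L2]=30
step 12: P1: store L1 := 39  ⟶  IM  (L1)  txn=∅  M[L1]=10
step 13: P1: load  L0  ⟶  SS  (L0)  txn=BusRd  M[L0]=60
step 14: P1: load  L2  ⟶  SS  (L2)  txn=BusRd+Flush  M[L2]=26
step 15: P0: store L0 := 82  ⟶  MI  (L0)  txn=BusUpgr  M[L0]=60
step 16: P0: store L0 := 62  ⟶  MI  (L0)  txn=∅  M[L0]=60
step 17: P1: store L3 := 75  ⟶  IM  (L3)  txn=BusRdX  M[L3]=20
step 18: P1: load  L1  ⟶  IM  (L1)  txn=∅  M[L1]=10
step 19: P1: store L1 := 34  ⟶  IM  (L1)  txn=∅  M[L1]=10
step 20: P1: load  L3  ⟶  IM  (L3)  txn=∅  M[L3]=20
step 21: P0: store L3 := 91  ⟶  MI  (L3)  txn=BusRdX+Flush  M[L3]=75
step 22: P1: load  L0  ⟶  SS  (L0)  txn=BusRd+Flush  M[L0]=62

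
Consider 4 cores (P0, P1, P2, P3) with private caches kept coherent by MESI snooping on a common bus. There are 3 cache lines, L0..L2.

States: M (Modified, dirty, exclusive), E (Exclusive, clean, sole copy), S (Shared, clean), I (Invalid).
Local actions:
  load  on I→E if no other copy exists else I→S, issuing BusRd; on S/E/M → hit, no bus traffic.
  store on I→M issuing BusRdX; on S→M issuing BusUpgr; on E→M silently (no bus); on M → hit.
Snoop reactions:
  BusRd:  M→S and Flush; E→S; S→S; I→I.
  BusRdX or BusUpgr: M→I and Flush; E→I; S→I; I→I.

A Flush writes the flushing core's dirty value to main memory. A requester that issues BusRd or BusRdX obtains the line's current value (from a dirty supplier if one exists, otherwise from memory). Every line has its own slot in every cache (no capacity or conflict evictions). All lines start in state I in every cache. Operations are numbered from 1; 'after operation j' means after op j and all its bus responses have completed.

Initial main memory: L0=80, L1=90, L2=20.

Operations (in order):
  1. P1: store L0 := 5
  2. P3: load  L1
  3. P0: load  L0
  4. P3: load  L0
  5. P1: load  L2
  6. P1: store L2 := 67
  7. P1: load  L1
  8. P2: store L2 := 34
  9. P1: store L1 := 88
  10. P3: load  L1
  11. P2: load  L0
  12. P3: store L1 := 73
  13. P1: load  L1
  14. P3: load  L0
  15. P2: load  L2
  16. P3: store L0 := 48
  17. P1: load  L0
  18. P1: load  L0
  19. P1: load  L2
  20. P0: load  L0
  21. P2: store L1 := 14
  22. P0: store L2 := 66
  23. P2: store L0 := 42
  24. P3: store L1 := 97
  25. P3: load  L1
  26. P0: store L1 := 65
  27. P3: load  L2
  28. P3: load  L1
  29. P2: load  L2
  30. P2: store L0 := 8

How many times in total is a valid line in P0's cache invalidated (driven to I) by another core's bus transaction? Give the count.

invalidations = 2

  op1 P1: store L0 := 5 → I/M/I/I on L0; bus BusRdX; mem=80
  op2 P3: load  L1 → I/I/I/E on L1; bus BusRd; mem=90
  op3 P0: load  L0 → S/S/I/I on L0; bus BusRd Flush; mem=5
  op4 P3: load  L0 → S/S/I/S on L0; bus BusRd; mem=5
  op5 P1: load  L2 → I/E/I/I on L2; bus BusRd; mem=20
  op6 P1: store L2 := 67 → I/M/I/I on L2; bus (none); mem=20
  op7 P1: load  L1 → I/S/I/S on L1; bus BusRd; mem=90
  op8 P2: store L2 := 34 → I/I/M/I on L2; bus BusRdX Flush; mem=67
  op9 P1: store L1 := 88 → I/M/I/I on L1; bus BusUpgr; mem=90
  op10 P3: load  L1 → I/S/I/S on L1; bus BusRd Flush; mem=88
  op11 P2: load  L0 → S/S/S/S on L0; bus BusRd; mem=5
  op12 P3: store L1 := 73 → I/I/I/M on L1; bus BusUpgr; mem=88
  op13 P1: load  L1 → I/S/I/S on L1; bus BusRd Flush; mem=73
  op14 P3: load  L0 → S/S/S/S on L0; bus (none); mem=5
  op15 P2: load  L2 → I/I/M/I on L2; bus (none); mem=67
  op16 P3: store L0 := 48 → I/I/I/M on L0; bus BusUpgr; mem=5
  op17 P1: load  L0 → I/S/I/S on L0; bus BusRd Flush; mem=48
  op18 P1: load  L0 → I/S/I/S on L0; bus (none); mem=48
  op19 P1: load  L2 → I/S/S/I on L2; bus BusRd Flush; mem=34
  op20 P0: load  L0 → S/S/I/S on L0; bus BusRd; mem=48
  op21 P2: store L1 := 14 → I/I/M/I on L1; bus BusRdX; mem=73
  op22 P0: store L2 := 66 → M/I/I/I on L2; bus BusRdX; mem=34
  op23 P2: store L0 := 42 → I/I/M/I on L0; bus BusRdX; mem=48
  op24 P3: store L1 := 97 → I/I/I/M on L1; bus BusRdX Flush; mem=14
  op25 P3: load  L1 → I/I/I/M on L1; bus (none); mem=14
  op26 P0: store L1 := 65 → M/I/I/I on L1; bus BusRdX Flush; mem=97
  op27 P3: load  L2 → S/I/I/S on L2; bus BusRd Flush; mem=66
  op28 P3: load  L1 → S/I/I/S on L1; bus BusRd Flush; mem=65
  op29 P2: load  L2 → S/I/S/S on L2; bus BusRd; mem=66
  op30 P2: store L0 := 8 → I/I/M/I on L0; bus (none); mem=48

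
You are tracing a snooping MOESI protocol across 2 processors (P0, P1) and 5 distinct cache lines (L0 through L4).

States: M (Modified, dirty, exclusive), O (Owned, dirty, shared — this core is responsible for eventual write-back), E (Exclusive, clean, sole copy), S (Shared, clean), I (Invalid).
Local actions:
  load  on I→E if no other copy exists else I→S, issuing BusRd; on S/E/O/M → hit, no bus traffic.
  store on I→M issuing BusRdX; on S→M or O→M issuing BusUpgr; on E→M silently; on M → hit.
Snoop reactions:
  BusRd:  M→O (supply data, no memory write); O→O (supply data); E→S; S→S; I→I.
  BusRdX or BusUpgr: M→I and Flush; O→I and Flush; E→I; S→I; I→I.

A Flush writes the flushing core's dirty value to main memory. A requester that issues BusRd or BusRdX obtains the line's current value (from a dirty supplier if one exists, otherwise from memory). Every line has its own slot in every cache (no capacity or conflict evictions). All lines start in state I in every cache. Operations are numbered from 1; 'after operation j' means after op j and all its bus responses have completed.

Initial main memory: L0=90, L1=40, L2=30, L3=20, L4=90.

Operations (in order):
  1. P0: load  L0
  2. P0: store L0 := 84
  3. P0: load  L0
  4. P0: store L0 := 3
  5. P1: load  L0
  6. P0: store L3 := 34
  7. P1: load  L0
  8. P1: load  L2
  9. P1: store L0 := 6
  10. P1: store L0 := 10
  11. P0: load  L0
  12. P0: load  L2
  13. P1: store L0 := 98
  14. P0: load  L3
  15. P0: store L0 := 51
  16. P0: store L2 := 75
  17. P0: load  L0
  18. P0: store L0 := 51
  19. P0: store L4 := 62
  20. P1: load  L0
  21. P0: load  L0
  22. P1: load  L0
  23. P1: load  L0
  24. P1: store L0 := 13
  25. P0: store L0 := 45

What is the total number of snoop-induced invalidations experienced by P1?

invalidations = 3

1. P0: load  L0  bus=[BusRd]  L0: P0=E P1=I  mem[L0]=90
2. P0: store L0 := 84  bus=[-]  L0: P0=M P1=I  mem[L0]=90
3. P0: load  L0  bus=[-]  L0: P0=M P1=I  mem[L0]=90
4. P0: store L0 := 3  bus=[-]  L0: P0=M P1=I  mem[L0]=90
5. P1: load  L0  bus=[BusRd]  L0: P0=O P1=S  mem[L0]=90
6. P0: store L3 := 34  bus=[BusRdX]  L3: P0=M P1=I  mem[L3]=20
7. P1: load  L0  bus=[-]  L0: P0=O P1=S  mem[L0]=90
8. P1: load  L2  bus=[BusRd]  L2: P0=I P1=E  mem[L2]=30
9. P1: store L0 := 6  bus=[BusUpgr,Flush]  L0: P0=I P1=M  mem[L0]=3
10. P1: store L0 := 10  bus=[-]  L0: P0=I P1=M  mem[L0]=3
11. P0: load  L0  bus=[BusRd]  L0: P0=S P1=O  mem[L0]=3
12. P0: load  L2  bus=[BusRd]  L2: P0=S P1=S  mem[L2]=30
13. P1: store L0 := 98  bus=[BusUpgr]  L0: P0=I P1=M  mem[L0]=3
14. P0: load  L3  bus=[-]  L3: P0=M P1=I  mem[L3]=20
15. P0: store L0 := 51  bus=[BusRdX,Flush]  L0: P0=M P1=I  mem[L0]=98
16. P0: store L2 := 75  bus=[BusUpgr]  L2: P0=M P1=I  mem[L2]=30
17. P0: load  L0  bus=[-]  L0: P0=M P1=I  mem[L0]=98
18. P0: store L0 := 51  bus=[-]  L0: P0=M P1=I  mem[L0]=98
19. P0: store L4 := 62  bus=[BusRdX]  L4: P0=M P1=I  mem[L4]=90
20. P1: load  L0  bus=[BusRd]  L0: P0=O P1=S  mem[L0]=98
21. P0: load  L0  bus=[-]  L0: P0=O P1=S  mem[L0]=98
22. P1: load  L0  bus=[-]  L0: P0=O P1=S  mem[L0]=98
23. P1: load  L0  bus=[-]  L0: P0=O P1=S  mem[L0]=98
24. P1: store L0 := 13  bus=[BusUpgr,Flush]  L0: P0=I P1=M  mem[L0]=51
25. P0: store L0 := 45  bus=[BusRdX,Flush]  L0: P0=M P1=I  mem[L0]=13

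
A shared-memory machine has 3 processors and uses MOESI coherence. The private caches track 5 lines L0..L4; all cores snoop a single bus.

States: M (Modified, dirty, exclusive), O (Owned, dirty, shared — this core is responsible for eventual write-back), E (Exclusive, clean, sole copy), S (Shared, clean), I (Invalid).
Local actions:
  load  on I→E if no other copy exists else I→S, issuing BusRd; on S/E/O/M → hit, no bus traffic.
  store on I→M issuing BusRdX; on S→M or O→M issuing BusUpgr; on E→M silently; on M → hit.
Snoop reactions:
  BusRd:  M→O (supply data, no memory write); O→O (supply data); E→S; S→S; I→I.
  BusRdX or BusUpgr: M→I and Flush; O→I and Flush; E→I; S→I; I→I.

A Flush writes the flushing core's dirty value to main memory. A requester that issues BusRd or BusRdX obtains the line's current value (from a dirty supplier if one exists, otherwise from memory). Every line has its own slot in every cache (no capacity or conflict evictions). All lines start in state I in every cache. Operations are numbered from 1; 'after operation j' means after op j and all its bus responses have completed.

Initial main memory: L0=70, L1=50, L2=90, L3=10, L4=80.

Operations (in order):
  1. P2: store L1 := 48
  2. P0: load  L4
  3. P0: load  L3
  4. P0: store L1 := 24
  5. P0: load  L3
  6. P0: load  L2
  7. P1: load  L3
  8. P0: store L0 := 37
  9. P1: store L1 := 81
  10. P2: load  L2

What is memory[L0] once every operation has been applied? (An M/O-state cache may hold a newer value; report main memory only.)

  op1 P2: store L1 := 48 → I/I/M on L1; bus BusRdX; mem=50
  op2 P0: load  L4 → E/I/I on L4; bus BusRd; mem=80
  op3 P0: load  L3 → E/I/I on L3; bus BusRd; mem=10
  op4 P0: store L1 := 24 → M/I/I on L1; bus BusRdX Flush; mem=48
  op5 P0: load  L3 → E/I/I on L3; bus (none); mem=10
  op6 P0: load  L2 → E/I/I on L2; bus BusRd; mem=90
  op7 P1: load  L3 → S/S/I on L3; bus BusRd; mem=10
  op8 P0: store L0 := 37 → M/I/I on L0; bus BusRdX; mem=70
  op9 P1: store L1 := 81 → I/M/I on L1; bus BusRdX Flush; mem=24
  op10 P2: load  L2 → S/I/S on L2; bus BusRd; mem=90

memory[L0] = 70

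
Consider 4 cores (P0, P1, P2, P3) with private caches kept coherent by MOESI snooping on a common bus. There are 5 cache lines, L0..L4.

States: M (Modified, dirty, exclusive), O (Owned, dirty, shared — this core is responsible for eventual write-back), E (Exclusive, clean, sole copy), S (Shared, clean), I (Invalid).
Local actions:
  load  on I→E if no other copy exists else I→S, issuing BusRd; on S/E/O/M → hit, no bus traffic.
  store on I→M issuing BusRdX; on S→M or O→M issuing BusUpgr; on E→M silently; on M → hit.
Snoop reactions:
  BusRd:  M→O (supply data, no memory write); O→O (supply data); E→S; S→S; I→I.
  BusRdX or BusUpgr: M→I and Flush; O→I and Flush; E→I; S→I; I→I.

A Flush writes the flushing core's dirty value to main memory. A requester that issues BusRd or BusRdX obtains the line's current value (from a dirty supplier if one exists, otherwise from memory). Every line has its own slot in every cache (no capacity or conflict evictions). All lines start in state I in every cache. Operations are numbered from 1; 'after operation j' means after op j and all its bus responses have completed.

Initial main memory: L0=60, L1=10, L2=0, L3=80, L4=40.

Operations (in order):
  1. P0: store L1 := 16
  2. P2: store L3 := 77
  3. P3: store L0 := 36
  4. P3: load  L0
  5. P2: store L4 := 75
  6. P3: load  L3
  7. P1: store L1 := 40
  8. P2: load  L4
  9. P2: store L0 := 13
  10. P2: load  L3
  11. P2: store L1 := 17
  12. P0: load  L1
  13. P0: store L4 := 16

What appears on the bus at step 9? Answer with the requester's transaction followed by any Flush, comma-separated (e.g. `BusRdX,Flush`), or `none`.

step 1: P0: store L1 := 16  ⟶  MIII  (L1)  txn=BusRdX  M[L1]=10
step 2: P2: store L3 := 77  ⟶  IIMI  (L3)  txn=BusRdX  M[L3]=80
step 3: P3: store L0 := 36  ⟶  IIIM  (L0)  txn=BusRdX  M[L0]=60
step 4: P3: load  L0  ⟶  IIIM  (L0)  txn=∅  M[L0]=60
step 5: P2: store L4 := 75  ⟶  IIMI  (L4)  txn=BusRdX  M[L4]=40
step 6: P3: load  L3  ⟶  IIOS  (L3)  txn=BusRd  M[L3]=80
step 7: P1: store L1 := 40  ⟶  IMII  (L1)  txn=BusRdX+Flush  M[L1]=16
step 8: P2: load  L4  ⟶  IIMI  (L4)  txn=∅  M[L4]=40
step 9: P2: store L0 := 13  ⟶  IIMI  (L0)  txn=BusRdX+Flush  M[L0]=36
step 10: P2: load  L3  ⟶  IIOS  (L3)  txn=∅  M[L3]=80
step 11: P2: store L1 := 17  ⟶  IIMI  (L1)  txn=BusRdX+Flush  M[L1]=40
step 12: P0: load  L1  ⟶  SIOI  (L1)  txn=BusRd  M[L1]=40
step 13: P0: store L4 := 16  ⟶  MIII  (L4)  txn=BusRdX+Flush  M[L4]=75

bus = BusRdX,Flush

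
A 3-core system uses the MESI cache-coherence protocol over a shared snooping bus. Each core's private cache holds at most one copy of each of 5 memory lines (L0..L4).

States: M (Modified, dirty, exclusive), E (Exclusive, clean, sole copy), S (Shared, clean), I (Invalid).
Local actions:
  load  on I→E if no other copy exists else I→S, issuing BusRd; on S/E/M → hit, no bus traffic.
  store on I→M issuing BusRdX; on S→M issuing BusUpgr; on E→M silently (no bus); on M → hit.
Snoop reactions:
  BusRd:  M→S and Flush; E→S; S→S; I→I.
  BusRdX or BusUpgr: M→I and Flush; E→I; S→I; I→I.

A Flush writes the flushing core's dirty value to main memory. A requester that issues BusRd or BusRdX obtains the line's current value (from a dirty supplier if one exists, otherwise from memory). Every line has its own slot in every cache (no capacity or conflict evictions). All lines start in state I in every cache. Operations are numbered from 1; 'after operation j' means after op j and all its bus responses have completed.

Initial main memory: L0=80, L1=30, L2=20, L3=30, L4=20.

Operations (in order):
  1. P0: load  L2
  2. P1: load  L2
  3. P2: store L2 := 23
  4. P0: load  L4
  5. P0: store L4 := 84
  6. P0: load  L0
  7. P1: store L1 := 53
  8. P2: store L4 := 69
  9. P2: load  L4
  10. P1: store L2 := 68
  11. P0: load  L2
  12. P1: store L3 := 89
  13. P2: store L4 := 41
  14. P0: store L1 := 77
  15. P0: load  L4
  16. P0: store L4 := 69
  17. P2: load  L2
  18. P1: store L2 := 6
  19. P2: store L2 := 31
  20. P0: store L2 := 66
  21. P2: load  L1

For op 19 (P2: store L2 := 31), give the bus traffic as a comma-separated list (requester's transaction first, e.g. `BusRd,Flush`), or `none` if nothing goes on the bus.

[1] P0: load  L2 | P0:E(20), P1:I, P2:I | bus: BusRd
[2] P1: load  L2 | P0:S(20), P1:S(20), P2:I | bus: BusRd
[3] P2: store L2 := 23 | P0:I, P1:I, P2:M(23) | bus: BusRdX
[4] P0: load  L4 | P0:E(20), P1:I, P2:I | bus: BusRd
[5] P0: store L4 := 84 | P0:M(84), P1:I, P2:I | bus: none
[6] P0: load  L0 | P0:E(80), P1:I, P2:I | bus: BusRd
[7] P1: store L1 := 53 | P0:I, P1:M(53), P2:I | bus: BusRdX
[8] P2: store L4 := 69 | P0:I, P1:I, P2:M(69) | bus: BusRdX,Flush
[9] P2: load  L4 | P0:I, P1:I, P2:M(69) | bus: none
[10] P1: store L2 := 68 | P0:I, P1:M(68), P2:I | bus: BusRdX,Flush
[11] P0: load  L2 | P0:S(68), P1:S(68), P2:I | bus: BusRd,Flush
[12] P1: store L3 := 89 | P0:I, P1:M(89), P2:I | bus: BusRdX
[13] P2: store L4 := 41 | P0:I, P1:I, P2:M(41) | bus: none
[14] P0: store L1 := 77 | P0:M(77), P1:I, P2:I | bus: BusRdX,Flush
[15] P0: load  L4 | P0:S(41), P1:I, P2:S(41) | bus: BusRd,Flush
[16] P0: store L4 := 69 | P0:M(69), P1:I, P2:I | bus: BusUpgr
[17] P2: load  L2 | P0:S(68), P1:S(68), P2:S(68) | bus: BusRd
[18] P1: store L2 := 6 | P0:I, P1:M(6), P2:I | bus: BusUpgr
[19] P2: store L2 := 31 | P0:I, P1:I, P2:M(31) | bus: BusRdX,Flush
[20] P0: store L2 := 66 | P0:M(66), P1:I, P2:I | bus: BusRdX,Flush
[21] P2: load  L1 | P0:S(77), P1:I, P2:S(77) | bus: BusRd,Flush

bus = BusRdX,Flush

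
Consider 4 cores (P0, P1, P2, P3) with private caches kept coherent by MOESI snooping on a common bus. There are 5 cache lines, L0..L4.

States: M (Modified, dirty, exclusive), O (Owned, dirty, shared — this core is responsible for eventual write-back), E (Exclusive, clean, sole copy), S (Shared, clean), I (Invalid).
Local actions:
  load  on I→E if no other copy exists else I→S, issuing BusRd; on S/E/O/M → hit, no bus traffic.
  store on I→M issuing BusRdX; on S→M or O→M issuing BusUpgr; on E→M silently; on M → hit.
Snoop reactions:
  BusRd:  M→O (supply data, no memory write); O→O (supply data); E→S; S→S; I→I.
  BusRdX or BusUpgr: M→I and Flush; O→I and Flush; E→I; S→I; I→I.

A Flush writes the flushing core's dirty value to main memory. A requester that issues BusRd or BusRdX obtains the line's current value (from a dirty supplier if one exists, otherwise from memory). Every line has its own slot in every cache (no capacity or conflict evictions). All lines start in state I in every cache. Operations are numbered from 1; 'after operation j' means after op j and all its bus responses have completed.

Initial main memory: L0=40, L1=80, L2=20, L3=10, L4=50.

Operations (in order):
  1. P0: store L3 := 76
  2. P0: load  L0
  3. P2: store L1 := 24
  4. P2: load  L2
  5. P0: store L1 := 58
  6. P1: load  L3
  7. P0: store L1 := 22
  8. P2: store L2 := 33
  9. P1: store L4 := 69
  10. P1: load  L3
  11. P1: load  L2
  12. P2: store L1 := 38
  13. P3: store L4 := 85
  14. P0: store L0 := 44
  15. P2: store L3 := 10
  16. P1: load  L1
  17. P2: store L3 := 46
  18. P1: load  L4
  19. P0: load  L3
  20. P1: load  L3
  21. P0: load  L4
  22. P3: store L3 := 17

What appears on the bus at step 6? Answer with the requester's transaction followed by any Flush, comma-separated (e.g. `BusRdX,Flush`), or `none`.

[1] P0: store L3 := 76 | P0:M(76), P1:I, P2:I, P3:I | bus: BusRdX
[2] P0: load  L0 | P0:E(40), P1:I, P2:I, P3:I | bus: BusRd
[3] P2: store L1 := 24 | P0:I, P1:I, P2:M(24), P3:I | bus: BusRdX
[4] P2: load  L2 | P0:I, P1:I, P2:E(20), P3:I | bus: BusRd
[5] P0: store L1 := 58 | P0:M(58), P1:I, P2:I, P3:I | bus: BusRdX,Flush
[6] P1: load  L3 | P0:O(76), P1:S(76), P2:I, P3:I | bus: BusRd
[7] P0: store L1 := 22 | P0:M(22), P1:I, P2:I, P3:I | bus: none
[8] P2: store L2 := 33 | P0:I, P1:I, P2:M(33), P3:I | bus: none
[9] P1: store L4 := 69 | P0:I, P1:M(69), P2:I, P3:I | bus: BusRdX
[10] P1: load  L3 | P0:O(76), P1:S(76), P2:I, P3:I | bus: none
[11] P1: load  L2 | P0:I, P1:S(33), P2:O(33), P3:I | bus: BusRd
[12] P2: store L1 := 38 | P0:I, P1:I, P2:M(38), P3:I | bus: BusRdX,Flush
[13] P3: store L4 := 85 | P0:I, P1:I, P2:I, P3:M(85) | bus: BusRdX,Flush
[14] P0: store L0 := 44 | P0:M(44), P1:I, P2:I, P3:I | bus: none
[15] P2: store L3 := 10 | P0:I, P1:I, P2:M(10), P3:I | bus: BusRdX,Flush
[16] P1: load  L1 | P0:I, P1:S(38), P2:O(38), P3:I | bus: BusRd
[17] P2: store L3 := 46 | P0:I, P1:I, P2:M(46), P3:I | bus: none
[18] P1: load  L4 | P0:I, P1:S(85), P2:I, P3:O(85) | bus: BusRd
[19] P0: load  L3 | P0:S(46), P1:I, P2:O(46), P3:I | bus: BusRd
[20] P1: load  L3 | P0:S(46), P1:S(46), P2:O(46), P3:I | bus: BusRd
[21] P0: load  L4 | P0:S(85), P1:S(85), P2:I, P3:O(85) | bus: BusRd
[22] P3: store L3 := 17 | P0:I, P1:I, P2:I, P3:M(17) | bus: BusRdX,Flush

bus = BusRd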